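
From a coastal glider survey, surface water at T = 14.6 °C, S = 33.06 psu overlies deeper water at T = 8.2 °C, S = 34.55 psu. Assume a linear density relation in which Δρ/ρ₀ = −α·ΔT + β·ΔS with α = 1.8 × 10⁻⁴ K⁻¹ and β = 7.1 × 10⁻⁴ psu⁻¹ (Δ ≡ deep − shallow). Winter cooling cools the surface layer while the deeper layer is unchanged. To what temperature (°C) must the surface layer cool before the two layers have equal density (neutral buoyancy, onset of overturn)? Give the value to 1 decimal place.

2.3 °C

Neutral buoyancy requires Δρ = 0, i.e. −α(T_deep − T_surf′) + β(S_deep − S_surf) = 0.
T_surf′ = T_deep − (β/α)·ΔS = 8.2 − (7.1 × 10⁻⁴/1.8 × 10⁻⁴)·(+1.49) = 2.323 °C.
Cooling required: 14.6 − (2.323) = 12.277 °C.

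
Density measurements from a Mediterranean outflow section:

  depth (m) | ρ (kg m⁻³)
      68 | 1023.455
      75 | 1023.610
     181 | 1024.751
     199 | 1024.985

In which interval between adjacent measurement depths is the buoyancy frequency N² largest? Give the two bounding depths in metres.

Compute the density gradient over each adjacent pair:
  68–75 m: Δρ/Δz = 0.155/7 = 0.022 kg m⁻⁴
  75–181 m: Δρ/Δz = 1.141/106 = 0.011 kg m⁻⁴
  181–199 m: Δρ/Δz = 0.234/18 = 0.013 kg m⁻⁴
The largest gradient is in the 68–75 m interval — the pycnocline.

68–75 m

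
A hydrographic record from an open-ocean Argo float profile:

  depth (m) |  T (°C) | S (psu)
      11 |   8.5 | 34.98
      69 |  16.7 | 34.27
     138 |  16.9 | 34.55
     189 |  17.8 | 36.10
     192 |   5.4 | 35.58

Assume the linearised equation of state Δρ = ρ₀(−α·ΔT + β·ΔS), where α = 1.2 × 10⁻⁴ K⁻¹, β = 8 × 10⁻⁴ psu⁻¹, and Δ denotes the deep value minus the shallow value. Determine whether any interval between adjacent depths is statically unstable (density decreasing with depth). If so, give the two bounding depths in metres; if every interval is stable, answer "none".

11–69 m

Evaluate Δρ/ρ₀ = −αΔT + βΔS across each adjacent pair:
  11–69 m: −αΔT+βΔS = −(1.2 × 10⁻⁴)(+8.2)+(8 × 10⁻⁴)(-0.71) = -1.6 × 10⁻³ → UNSTABLE
  69–138 m: −αΔT+βΔS = −(1.2 × 10⁻⁴)(+0.2)+(8 × 10⁻⁴)(+0.28) = 2.0 × 10⁻⁴ → stable
  138–189 m: −αΔT+βΔS = −(1.2 × 10⁻⁴)(+0.9)+(8 × 10⁻⁴)(+1.55) = 1.1 × 10⁻³ → stable
  189–192 m: −αΔT+βΔS = −(1.2 × 10⁻⁴)(-12.4)+(8 × 10⁻⁴)(-0.52) = 1.1 × 10⁻³ → stable
The 11–69 m interval has Δρ < 0: lighter water underlies denser water.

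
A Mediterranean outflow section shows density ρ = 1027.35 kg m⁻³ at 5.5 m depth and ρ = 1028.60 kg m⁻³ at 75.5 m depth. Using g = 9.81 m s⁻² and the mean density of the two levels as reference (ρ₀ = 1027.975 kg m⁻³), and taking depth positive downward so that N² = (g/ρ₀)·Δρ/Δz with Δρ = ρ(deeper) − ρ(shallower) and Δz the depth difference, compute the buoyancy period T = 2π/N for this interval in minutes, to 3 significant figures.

8.02 min

Δρ = 1028.60 − 1027.35 = 1.25 kg m⁻³ over Δz = 75.5 − 5.5 = 70 m.
N² = (9.81/1027.975) × (1.25/70) = 1.7041 × 10⁻⁴ s⁻².
N = √(1.7041 × 10⁻⁴) = 0.013054 rad s⁻¹, so T = 2π/N = 481.32 s = 8.0220 min ≈ 8.02 min.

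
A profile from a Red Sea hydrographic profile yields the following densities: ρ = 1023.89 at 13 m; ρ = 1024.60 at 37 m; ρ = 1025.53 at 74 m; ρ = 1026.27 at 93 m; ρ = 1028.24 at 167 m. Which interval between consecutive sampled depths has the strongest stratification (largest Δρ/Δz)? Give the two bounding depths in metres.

74–93 m

Compute the density gradient over each adjacent pair:
  13–37 m: Δρ/Δz = 0.71/24 = 0.030 kg m⁻⁴
  37–74 m: Δρ/Δz = 0.93/37 = 0.025 kg m⁻⁴
  74–93 m: Δρ/Δz = 0.74/19 = 0.039 kg m⁻⁴
  93–167 m: Δρ/Δz = 1.97/74 = 0.027 kg m⁻⁴
The largest gradient is in the 74–93 m interval — the pycnocline.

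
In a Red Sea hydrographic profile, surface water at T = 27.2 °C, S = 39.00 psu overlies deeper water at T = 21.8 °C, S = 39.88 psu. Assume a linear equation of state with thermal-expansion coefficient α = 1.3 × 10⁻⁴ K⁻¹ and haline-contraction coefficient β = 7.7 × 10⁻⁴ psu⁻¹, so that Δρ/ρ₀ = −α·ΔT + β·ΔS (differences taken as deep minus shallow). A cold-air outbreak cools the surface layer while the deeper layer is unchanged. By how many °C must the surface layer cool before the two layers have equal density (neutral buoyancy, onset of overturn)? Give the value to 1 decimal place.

Neutral buoyancy requires Δρ = 0, i.e. −α(T_deep − T_surf′) + β(S_deep − S_surf) = 0.
T_surf′ = T_deep − (β/α)·ΔS = 21.8 − (7.7 × 10⁻⁴/1.3 × 10⁻⁴)·(+0.88) = 16.588 °C.
Cooling required: 27.2 − (16.588) = 10.612 °C.

10.6 °C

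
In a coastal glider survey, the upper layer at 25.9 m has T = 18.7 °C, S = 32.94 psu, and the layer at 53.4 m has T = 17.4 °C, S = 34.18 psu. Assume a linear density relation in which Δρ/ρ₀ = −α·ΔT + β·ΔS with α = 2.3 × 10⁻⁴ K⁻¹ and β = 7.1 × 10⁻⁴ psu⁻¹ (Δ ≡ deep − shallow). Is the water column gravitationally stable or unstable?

ΔT = 17.4 − 18.7 = -1.3 K and ΔS = 34.18 − 32.94 = +1.24 psu (deep − shallow).
−αΔT = 2.99 × 10⁻⁴; βΔS = 8.804 × 10⁻⁴; sum Δρ/ρ₀ = 1.1794 × 10⁻³.
Δρ/ρ₀ > 0, so Δρ > 0: deeper water is denser → statically stable.

stable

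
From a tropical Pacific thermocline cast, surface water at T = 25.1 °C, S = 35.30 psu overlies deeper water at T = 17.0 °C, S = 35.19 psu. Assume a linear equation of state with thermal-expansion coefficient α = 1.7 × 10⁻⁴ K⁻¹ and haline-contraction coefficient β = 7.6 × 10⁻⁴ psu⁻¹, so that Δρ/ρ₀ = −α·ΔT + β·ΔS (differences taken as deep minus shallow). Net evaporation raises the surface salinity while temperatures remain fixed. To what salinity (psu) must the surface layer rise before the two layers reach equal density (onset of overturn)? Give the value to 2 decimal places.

Neutral buoyancy requires −α(T_deep − T_surf) + β(S_deep − S_surf′) = 0.
S_surf′ = S_deep − (α/β)·ΔT = 35.19 − (1.7 × 10⁻⁴/7.6 × 10⁻⁴)·(-8.1) = 37.0018 psu.
Increase required: 37.0018 − 35.30 = 1.7018 psu.

37.00 psu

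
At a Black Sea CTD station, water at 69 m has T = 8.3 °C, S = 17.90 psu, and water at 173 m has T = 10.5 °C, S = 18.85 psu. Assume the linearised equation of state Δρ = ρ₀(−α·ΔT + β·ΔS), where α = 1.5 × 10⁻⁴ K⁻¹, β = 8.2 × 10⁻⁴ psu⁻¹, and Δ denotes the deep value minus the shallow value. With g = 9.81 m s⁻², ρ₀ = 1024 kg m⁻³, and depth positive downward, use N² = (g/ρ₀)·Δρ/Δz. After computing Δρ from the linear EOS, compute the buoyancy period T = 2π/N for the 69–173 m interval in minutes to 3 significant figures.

16.1 min

ΔT = +2.2 K, ΔS = +0.95 psu (deep − shallow).
Δρ/ρ₀ = −αΔT + βΔS = -3.30 × 10⁻⁴ + 7.79 × 10⁻⁴ = 4.49 × 10⁻⁴, so Δρ ≈ 0.4598 kg m⁻³.
N² = (g/ρ₀)·Δρ/Δz = g·(Δρ/ρ₀)/Δz = 9.81 × 4.49 × 10⁻⁴ / 104 = 4.2353 × 10⁻⁵ s⁻².
N = √(4.2353 × 10⁻⁵) = 6.5079 × 10⁻³ rad s⁻¹ → T = 2π/N = 965.47 s = 16.091 min ≈ 16.1 min.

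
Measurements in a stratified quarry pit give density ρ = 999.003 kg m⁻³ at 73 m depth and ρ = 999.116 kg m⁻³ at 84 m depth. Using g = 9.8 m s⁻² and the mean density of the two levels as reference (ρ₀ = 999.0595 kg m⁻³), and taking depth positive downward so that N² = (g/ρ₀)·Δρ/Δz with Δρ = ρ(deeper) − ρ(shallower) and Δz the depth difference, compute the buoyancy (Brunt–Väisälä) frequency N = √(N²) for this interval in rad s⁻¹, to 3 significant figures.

0.0100 rad s⁻¹

Δρ = 999.116 − 999.003 = 0.113 kg m⁻³ over Δz = 84 − 73 = 11 m.
N² = (9.8/999.0595) × (0.113/11) = 1.0077 × 10⁻⁴ s⁻².
N = √(1.0077 × 10⁻⁴) = 0.010038 rad s⁻¹ ≈ 0.0100 rad s⁻¹.
Since Δρ > 0 the layer is stably stratified.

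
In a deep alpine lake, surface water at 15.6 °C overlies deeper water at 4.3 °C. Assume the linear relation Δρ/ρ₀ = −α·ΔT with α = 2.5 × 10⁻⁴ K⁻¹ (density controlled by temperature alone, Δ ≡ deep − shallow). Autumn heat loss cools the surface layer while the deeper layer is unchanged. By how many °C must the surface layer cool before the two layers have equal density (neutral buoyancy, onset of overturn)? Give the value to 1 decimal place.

11.3 °C

With temperature the only control, equal density requires T_surf′ = T_deep.
T_surf′ = 4.3 °C.
Cooling required: 15.6 − 4.3 = 11.3 °C.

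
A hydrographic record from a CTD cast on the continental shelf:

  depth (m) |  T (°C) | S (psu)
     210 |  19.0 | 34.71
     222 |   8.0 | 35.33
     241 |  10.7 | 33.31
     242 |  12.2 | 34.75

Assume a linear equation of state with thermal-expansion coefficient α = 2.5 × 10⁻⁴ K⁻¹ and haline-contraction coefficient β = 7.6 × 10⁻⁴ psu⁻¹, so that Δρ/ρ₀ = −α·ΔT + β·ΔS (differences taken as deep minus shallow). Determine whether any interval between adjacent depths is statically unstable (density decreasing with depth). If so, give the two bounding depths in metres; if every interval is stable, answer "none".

Evaluate Δρ/ρ₀ = −αΔT + βΔS across each adjacent pair:
  210–222 m: −αΔT+βΔS = −(2.5 × 10⁻⁴)(-11.0)+(7.6 × 10⁻⁴)(+0.62) = 3.2 × 10⁻³ → stable
  222–241 m: −αΔT+βΔS = −(2.5 × 10⁻⁴)(+2.7)+(7.6 × 10⁻⁴)(-2.02) = -2.2 × 10⁻³ → UNSTABLE
  241–242 m: −αΔT+βΔS = −(2.5 × 10⁻⁴)(+1.5)+(7.6 × 10⁻⁴)(+1.44) = 7.2 × 10⁻⁴ → stable
The 222–241 m interval has Δρ < 0: lighter water underlies denser water.

222–241 m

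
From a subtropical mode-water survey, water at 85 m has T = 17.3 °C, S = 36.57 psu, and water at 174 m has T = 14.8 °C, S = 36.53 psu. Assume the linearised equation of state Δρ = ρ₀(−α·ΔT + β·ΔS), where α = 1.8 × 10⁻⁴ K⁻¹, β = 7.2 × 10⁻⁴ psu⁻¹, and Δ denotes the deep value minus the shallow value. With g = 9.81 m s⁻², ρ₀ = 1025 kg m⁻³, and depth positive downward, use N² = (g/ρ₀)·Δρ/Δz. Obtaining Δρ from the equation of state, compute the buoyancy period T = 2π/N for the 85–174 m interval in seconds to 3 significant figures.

922 s

ΔT = -2.5 K, ΔS = -0.04 psu (deep − shallow).
Δρ/ρ₀ = −αΔT + βΔS = 4.50 × 10⁻⁴ − 2.88 × 10⁻⁵ = 4.212 × 10⁻⁴, so Δρ ≈ 0.4317 kg m⁻³.
N² = (g/ρ₀)·Δρ/Δz = g·(Δρ/ρ₀)/Δz = 9.81 × 4.212 × 10⁻⁴ / 89 = 4.6427 × 10⁻⁵ s⁻².
N = √(4.6427 × 10⁻⁵) = 6.8137 × 10⁻³ rad s⁻¹ → T = 2π/N = 922.14 s ≈ 922 s.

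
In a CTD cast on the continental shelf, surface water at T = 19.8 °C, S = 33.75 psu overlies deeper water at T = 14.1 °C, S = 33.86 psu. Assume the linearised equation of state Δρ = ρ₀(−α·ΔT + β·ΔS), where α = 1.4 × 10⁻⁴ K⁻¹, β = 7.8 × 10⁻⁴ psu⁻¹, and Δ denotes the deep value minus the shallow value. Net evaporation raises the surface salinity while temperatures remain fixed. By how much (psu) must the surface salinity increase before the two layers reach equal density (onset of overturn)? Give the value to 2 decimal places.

Neutral buoyancy requires −α(T_deep − T_surf) + β(S_deep − S_surf′) = 0.
S_surf′ = S_deep − (α/β)·ΔT = 33.86 − (1.4 × 10⁻⁴/7.8 × 10⁻⁴)·(-5.7) = 34.8831 psu.
Increase required: 34.8831 − 33.75 = 1.1331 psu.

1.13 psu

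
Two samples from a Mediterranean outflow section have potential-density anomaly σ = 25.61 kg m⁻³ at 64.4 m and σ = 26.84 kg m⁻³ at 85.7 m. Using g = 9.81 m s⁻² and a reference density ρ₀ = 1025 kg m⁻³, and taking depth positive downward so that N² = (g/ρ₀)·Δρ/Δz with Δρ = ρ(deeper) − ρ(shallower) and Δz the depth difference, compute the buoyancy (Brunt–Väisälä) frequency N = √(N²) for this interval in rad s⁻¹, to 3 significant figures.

0.0235 rad s⁻¹

Δρ = 1026.84 − 1025.61 = 1.23 kg m⁻³ over Δz = 85.7 − 64.4 = 21.3 m.
N² = (9.81/1025) × (1.23/21.3) = 5.5268 × 10⁻⁴ s⁻².
N = √(5.5268 × 10⁻⁴) = 0.023509 rad s⁻¹ ≈ 0.0235 rad s⁻¹.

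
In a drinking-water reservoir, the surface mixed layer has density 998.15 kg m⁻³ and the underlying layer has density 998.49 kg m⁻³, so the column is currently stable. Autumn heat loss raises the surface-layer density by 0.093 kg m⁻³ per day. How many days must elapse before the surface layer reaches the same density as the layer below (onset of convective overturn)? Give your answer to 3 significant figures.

3.66 days

Density deficit of the surface layer: 998.49 − 998.15 = 0.34 kg m⁻³.
Required change = 0.34 / 0.093 = 3.66 days.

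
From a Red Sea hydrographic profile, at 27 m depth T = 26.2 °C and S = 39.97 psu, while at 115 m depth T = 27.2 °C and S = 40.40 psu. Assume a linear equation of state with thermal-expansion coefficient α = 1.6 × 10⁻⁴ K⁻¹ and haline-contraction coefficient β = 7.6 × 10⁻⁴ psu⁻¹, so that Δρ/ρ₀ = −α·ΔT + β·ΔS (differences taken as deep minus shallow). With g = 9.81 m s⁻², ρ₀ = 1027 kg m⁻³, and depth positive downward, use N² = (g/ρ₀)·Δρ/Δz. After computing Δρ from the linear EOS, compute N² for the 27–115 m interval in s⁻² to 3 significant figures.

ΔT = +1.0 K, ΔS = +0.43 psu (deep − shallow).
Δρ/ρ₀ = −αΔT + βΔS = -1.60 × 10⁻⁴ + 3.268 × 10⁻⁴ = 1.668 × 10⁻⁴, so Δρ ≈ 0.1713 kg m⁻³.
N² = (g/ρ₀)·Δρ/Δz = g·(Δρ/ρ₀)/Δz = 9.81 × 1.668 × 10⁻⁴ / 88 = 1.8594 × 10⁻⁵ s⁻² ≈ 1.86 × 10⁻⁵ s⁻².

1.86 × 10⁻⁵ s⁻²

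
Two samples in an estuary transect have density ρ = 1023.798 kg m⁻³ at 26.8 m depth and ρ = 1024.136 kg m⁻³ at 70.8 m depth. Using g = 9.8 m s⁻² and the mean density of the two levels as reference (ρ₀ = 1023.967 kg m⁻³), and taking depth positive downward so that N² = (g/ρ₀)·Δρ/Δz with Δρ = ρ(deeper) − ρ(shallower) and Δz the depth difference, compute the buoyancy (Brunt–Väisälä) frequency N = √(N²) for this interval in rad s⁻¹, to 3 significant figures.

Δρ = 1024.136 − 1023.798 = 0.338 kg m⁻³ over Δz = 70.8 − 26.8 = 44 m.
N² = (9.8/1023.967) × (0.338/44) = 7.3520 × 10⁻⁵ s⁻².
N = √(7.3520 × 10⁻⁵) = 8.5744 × 10⁻³ rad s⁻¹ ≈ 8.57 × 10⁻³ rad s⁻¹.

8.57 × 10⁻³ rad s⁻¹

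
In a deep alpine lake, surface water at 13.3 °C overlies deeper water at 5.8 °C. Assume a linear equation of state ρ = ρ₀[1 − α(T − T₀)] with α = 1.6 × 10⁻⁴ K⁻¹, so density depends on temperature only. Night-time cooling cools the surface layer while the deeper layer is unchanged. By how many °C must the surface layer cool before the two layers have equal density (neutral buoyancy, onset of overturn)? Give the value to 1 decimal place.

7.5 °C

With temperature the only control, equal density requires T_surf′ = T_deep.
T_surf′ = 5.8 °C.
Cooling required: 13.3 − 5.8 = 7.5 °C.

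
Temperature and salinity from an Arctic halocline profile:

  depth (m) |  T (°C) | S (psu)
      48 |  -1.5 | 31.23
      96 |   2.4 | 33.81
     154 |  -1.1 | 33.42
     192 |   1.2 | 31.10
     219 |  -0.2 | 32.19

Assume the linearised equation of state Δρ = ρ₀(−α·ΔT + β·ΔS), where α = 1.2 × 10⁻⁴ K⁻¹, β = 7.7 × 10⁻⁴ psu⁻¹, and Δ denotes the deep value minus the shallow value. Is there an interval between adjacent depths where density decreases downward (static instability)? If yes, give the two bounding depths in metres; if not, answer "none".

Evaluate Δρ/ρ₀ = −αΔT + βΔS across each adjacent pair:
  48–96 m: −αΔT+βΔS = −(1.2 × 10⁻⁴)(+3.9)+(7.7 × 10⁻⁴)(+2.58) = 1.5 × 10⁻³ → stable
  96–154 m: −αΔT+βΔS = −(1.2 × 10⁻⁴)(-3.5)+(7.7 × 10⁻⁴)(-0.39) = 1.2 × 10⁻⁴ → stable
  154–192 m: −αΔT+βΔS = −(1.2 × 10⁻⁴)(+2.3)+(7.7 × 10⁻⁴)(-2.32) = -2.1 × 10⁻³ → UNSTABLE
  192–219 m: −αΔT+βΔS = −(1.2 × 10⁻⁴)(-1.4)+(7.7 × 10⁻⁴)(+1.09) = 1.0 × 10⁻³ → stable
The 154–192 m interval has Δρ < 0: lighter water underlies denser water.

154–192 m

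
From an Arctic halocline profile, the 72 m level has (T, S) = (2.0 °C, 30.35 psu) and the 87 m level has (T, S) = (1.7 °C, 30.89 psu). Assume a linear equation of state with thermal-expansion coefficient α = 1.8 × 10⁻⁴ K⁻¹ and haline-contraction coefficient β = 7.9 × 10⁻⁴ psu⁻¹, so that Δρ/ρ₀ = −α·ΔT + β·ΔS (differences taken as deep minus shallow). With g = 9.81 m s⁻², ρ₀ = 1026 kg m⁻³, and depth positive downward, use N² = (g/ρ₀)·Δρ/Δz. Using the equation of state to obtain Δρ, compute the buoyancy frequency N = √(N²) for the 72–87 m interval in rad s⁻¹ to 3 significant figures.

ΔT = -0.3 K, ΔS = +0.54 psu (deep − shallow).
Δρ/ρ₀ = −αΔT + βΔS = 5.40 × 10⁻⁵ + 4.266 × 10⁻⁴ = 4.806 × 10⁻⁴, so Δρ ≈ 0.4931 kg m⁻³.
N² = (g/ρ₀)·Δρ/Δz = g·(Δρ/ρ₀)/Δz = 9.81 × 4.806 × 10⁻⁴ / 15 = 3.1431 × 10⁻⁴ s⁻².
N = √(3.1431 × 10⁻⁴) = 0.017729 rad s⁻¹ ≈ 0.0177 rad s⁻¹.

0.0177 rad s⁻¹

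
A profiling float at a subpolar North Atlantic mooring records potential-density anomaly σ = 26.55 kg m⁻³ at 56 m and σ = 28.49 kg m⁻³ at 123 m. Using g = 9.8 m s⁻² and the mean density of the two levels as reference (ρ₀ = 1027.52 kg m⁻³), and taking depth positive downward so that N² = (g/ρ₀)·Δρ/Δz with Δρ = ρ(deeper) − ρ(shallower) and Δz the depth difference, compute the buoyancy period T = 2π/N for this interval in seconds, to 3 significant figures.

378 s

Δρ = 1028.49 − 1026.55 = 1.94 kg m⁻³ over Δz = 123 − 56 = 67 m.
N² = (9.8/1027.52) × (1.94/67) = 2.7616 × 10⁻⁴ s⁻².
N = √(2.7616 × 10⁻⁴) = 0.016618 rad s⁻¹, so T = 2π/N = 378.10 s ≈ 378 s.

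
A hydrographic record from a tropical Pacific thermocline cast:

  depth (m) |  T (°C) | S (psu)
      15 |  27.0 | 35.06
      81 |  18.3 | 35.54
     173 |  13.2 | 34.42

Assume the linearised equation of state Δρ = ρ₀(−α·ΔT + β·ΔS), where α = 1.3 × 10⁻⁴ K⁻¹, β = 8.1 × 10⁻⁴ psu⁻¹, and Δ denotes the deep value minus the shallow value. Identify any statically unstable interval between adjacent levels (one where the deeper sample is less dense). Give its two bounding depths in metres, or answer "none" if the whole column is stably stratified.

Evaluate Δρ/ρ₀ = −αΔT + βΔS across each adjacent pair:
  15–81 m: −αΔT+βΔS = −(1.3 × 10⁻⁴)(-8.7)+(8.1 × 10⁻⁴)(+0.48) = 1.5 × 10⁻³ → stable
  81–173 m: −αΔT+βΔS = −(1.3 × 10⁻⁴)(-5.1)+(8.1 × 10⁻⁴)(-1.12) = -2.4 × 10⁻⁴ → UNSTABLE
The 81–173 m interval has Δρ < 0: lighter water underlies denser water.

81–173 m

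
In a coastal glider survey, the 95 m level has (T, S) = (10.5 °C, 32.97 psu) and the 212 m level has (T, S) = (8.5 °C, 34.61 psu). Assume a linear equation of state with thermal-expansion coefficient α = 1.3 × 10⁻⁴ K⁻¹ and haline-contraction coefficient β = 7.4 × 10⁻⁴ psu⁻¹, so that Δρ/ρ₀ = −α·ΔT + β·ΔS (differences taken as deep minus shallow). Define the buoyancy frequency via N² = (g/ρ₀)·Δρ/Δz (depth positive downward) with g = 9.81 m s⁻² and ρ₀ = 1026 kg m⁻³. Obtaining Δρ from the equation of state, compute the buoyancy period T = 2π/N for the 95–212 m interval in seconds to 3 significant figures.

ΔT = -2.0 K, ΔS = +1.64 psu (deep − shallow).
Δρ/ρ₀ = −αΔT + βΔS = 2.60 × 10⁻⁴ + 1.2136 × 10⁻³ = 1.4736 × 10⁻³, so Δρ ≈ 1.512 kg m⁻³.
N² = (g/ρ₀)·Δρ/Δz = g·(Δρ/ρ₀)/Δz = 9.81 × 1.4736 × 10⁻³ / 117 = 1.2356 × 10⁻⁴ s⁻².
N = √(1.2356 × 10⁻⁴) = 0.011116 rad s⁻¹ → T = 2π/N = 565.24 s ≈ 565 s.

565 s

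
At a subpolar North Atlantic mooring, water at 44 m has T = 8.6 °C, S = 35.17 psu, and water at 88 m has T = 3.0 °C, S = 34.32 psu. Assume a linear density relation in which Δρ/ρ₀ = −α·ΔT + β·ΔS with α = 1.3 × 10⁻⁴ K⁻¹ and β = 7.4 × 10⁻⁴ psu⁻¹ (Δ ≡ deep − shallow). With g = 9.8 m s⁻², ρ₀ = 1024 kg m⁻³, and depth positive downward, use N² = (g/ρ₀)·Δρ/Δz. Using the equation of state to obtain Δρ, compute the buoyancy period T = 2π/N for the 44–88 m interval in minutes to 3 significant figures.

22.3 min

ΔT = -5.6 K, ΔS = -0.85 psu (deep − shallow).
Δρ/ρ₀ = −αΔT + βΔS = 7.28 × 10⁻⁴ − 6.29 × 10⁻⁴ = 9.90 × 10⁻⁵, so Δρ ≈ 0.1014 kg m⁻³.
N² = (g/ρ₀)·Δρ/Δz = g·(Δρ/ρ₀)/Δz = 9.8 × 9.90 × 10⁻⁵ / 44 = 2.2050 × 10⁻⁵ s⁻².
N = √(2.2050 × 10⁻⁵) = 4.6957 × 10⁻³ rad s⁻¹ → T = 2π/N = 1.3381 × 10³ s = 22.302 min ≈ 22.3 min.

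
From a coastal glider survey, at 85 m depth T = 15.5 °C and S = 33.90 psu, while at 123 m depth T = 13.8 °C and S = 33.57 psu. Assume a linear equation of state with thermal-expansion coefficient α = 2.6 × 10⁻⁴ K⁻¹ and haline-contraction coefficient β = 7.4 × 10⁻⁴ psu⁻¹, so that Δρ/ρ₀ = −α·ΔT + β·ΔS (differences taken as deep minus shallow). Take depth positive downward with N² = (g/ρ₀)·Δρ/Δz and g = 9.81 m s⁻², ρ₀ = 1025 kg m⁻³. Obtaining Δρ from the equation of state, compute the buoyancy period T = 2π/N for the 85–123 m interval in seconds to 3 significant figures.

879 s

ΔT = -1.7 K, ΔS = -0.33 psu (deep − shallow).
Δρ/ρ₀ = −αΔT + βΔS = 4.42 × 10⁻⁴ − 2.442 × 10⁻⁴ = 1.978 × 10⁻⁴, so Δρ ≈ 0.2027 kg m⁻³.
N² = (g/ρ₀)·Δρ/Δz = g·(Δρ/ρ₀)/Δz = 9.81 × 1.978 × 10⁻⁴ / 38 = 5.1064 × 10⁻⁵ s⁻².
N = √(5.1064 × 10⁻⁵) = 7.1459 × 10⁻³ rad s⁻¹ → T = 2π/N = 879.27 s ≈ 879 s.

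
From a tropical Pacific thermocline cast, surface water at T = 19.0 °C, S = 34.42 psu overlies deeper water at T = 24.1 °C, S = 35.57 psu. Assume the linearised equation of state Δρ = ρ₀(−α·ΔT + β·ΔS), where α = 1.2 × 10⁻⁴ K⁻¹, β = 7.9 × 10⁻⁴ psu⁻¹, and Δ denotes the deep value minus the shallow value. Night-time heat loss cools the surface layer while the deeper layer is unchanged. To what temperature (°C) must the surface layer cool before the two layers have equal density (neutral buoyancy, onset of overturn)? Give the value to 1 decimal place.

Neutral buoyancy requires Δρ = 0, i.e. −α(T_deep − T_surf′) + β(S_deep − S_surf) = 0.
T_surf′ = T_deep − (β/α)·ΔS = 24.1 − (7.9 × 10⁻⁴/1.2 × 10⁻⁴)·(+1.15) = 16.529 °C.
Cooling required: 19.0 − (16.529) = 2.471 °C.

16.5 °C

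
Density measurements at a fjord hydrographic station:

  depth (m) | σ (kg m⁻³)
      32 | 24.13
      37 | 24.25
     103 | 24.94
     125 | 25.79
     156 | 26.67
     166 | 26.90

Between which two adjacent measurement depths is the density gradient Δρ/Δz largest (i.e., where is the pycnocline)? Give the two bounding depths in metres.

Compute the density gradient over each adjacent pair:
  32–37 m: Δρ/Δz = 0.12/5 = 0.024 kg m⁻⁴
  37–103 m: Δρ/Δz = 0.69/66 = 0.010 kg m⁻⁴
  103–125 m: Δρ/Δz = 0.85/22 = 0.039 kg m⁻⁴
  125–156 m: Δρ/Δz = 0.88/31 = 0.028 kg m⁻⁴
  156–166 m: Δρ/Δz = 0.23/10 = 0.023 kg m⁻⁴
The largest gradient is in the 103–125 m interval — the pycnocline.

103–125 m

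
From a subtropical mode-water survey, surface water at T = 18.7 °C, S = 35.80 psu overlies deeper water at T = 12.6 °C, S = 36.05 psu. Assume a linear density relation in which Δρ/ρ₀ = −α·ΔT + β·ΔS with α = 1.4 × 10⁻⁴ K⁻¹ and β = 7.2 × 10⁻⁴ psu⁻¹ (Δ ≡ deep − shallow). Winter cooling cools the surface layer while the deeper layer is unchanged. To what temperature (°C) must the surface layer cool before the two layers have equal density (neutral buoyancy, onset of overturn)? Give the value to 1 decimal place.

11.3 °C

Neutral buoyancy requires Δρ = 0, i.e. −α(T_deep − T_surf′) + β(S_deep − S_surf) = 0.
T_surf′ = T_deep − (β/α)·ΔS = 12.6 − (7.2 × 10⁻⁴/1.4 × 10⁻⁴)·(+0.25) = 11.314 °C.
Cooling required: 18.7 − (11.314) = 7.386 °C.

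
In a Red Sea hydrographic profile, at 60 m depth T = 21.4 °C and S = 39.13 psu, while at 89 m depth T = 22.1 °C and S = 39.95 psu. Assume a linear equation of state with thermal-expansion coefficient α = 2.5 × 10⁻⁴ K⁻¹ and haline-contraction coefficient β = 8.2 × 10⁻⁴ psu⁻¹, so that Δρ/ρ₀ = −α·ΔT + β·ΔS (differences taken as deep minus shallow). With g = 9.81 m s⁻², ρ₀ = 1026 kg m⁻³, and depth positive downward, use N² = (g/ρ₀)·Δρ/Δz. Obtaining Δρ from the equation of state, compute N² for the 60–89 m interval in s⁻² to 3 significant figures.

ΔT = +0.7 K, ΔS = +0.82 psu (deep − shallow).
Δρ/ρ₀ = −αΔT + βΔS = -1.75 × 10⁻⁴ + 6.724 × 10⁻⁴ = 4.974 × 10⁻⁴, so Δρ ≈ 0.5103 kg m⁻³.
N² = (g/ρ₀)·Δρ/Δz = g·(Δρ/ρ₀)/Δz = 9.81 × 4.974 × 10⁻⁴ / 29 = 1.6826 × 10⁻⁴ s⁻² ≈ 1.68 × 10⁻⁴ s⁻².

1.68 × 10⁻⁴ s⁻²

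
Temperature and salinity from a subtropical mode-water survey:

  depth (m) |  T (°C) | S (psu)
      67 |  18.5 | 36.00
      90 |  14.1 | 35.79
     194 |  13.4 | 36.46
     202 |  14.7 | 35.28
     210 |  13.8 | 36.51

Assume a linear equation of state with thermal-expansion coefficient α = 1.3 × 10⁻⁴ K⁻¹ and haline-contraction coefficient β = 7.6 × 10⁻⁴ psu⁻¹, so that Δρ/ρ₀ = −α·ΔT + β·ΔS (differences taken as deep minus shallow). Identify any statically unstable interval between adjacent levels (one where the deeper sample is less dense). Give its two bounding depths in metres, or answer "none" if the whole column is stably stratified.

Evaluate Δρ/ρ₀ = −αΔT + βΔS across each adjacent pair:
  67–90 m: −αΔT+βΔS = −(1.3 × 10⁻⁴)(-4.4)+(7.6 × 10⁻⁴)(-0.21) = 4.1 × 10⁻⁴ → stable
  90–194 m: −αΔT+βΔS = −(1.3 × 10⁻⁴)(-0.7)+(7.6 × 10⁻⁴)(+0.67) = 6.0 × 10⁻⁴ → stable
  194–202 m: −αΔT+βΔS = −(1.3 × 10⁻⁴)(+1.3)+(7.6 × 10⁻⁴)(-1.18) = -1.1 × 10⁻³ → UNSTABLE
  202–210 m: −αΔT+βΔS = −(1.3 × 10⁻⁴)(-0.9)+(7.6 × 10⁻⁴)(+1.23) = 1.1 × 10⁻³ → stable
The 194–202 m interval has Δρ < 0: lighter water underlies denser water.

194–202 m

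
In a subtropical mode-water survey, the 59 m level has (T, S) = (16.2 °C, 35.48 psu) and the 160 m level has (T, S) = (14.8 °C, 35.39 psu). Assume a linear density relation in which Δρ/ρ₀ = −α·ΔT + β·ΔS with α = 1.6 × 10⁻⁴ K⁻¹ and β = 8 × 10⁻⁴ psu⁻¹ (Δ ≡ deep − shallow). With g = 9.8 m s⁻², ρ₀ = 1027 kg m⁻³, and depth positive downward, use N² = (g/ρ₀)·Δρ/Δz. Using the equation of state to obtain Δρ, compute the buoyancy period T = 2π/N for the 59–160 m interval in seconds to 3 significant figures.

1.64 × 10³ s

ΔT = -1.4 K, ΔS = -0.09 psu (deep − shallow).
Δρ/ρ₀ = −αΔT + βΔS = 2.24 × 10⁻⁴ − 7.20 × 10⁻⁵ = 1.52 × 10⁻⁴, so Δρ ≈ 0.1561 kg m⁻³.
N² = (g/ρ₀)·Δρ/Δz = g·(Δρ/ρ₀)/Δz = 9.8 × 1.52 × 10⁻⁴ / 101 = 1.4749 × 10⁻⁵ s⁻².
N = √(1.4749 × 10⁻⁵) = 3.8404 × 10⁻³ rad s⁻¹ → T = 2π/N = 1.6361 × 10³ s ≈ 1.64 × 10³ s.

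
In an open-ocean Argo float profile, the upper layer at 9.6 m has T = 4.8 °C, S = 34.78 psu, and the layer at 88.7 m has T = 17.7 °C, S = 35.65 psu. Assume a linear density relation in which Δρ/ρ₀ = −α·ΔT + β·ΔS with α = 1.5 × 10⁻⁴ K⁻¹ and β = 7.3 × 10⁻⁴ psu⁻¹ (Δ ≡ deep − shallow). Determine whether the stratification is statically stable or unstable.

unstable

ΔT = 17.7 − 4.8 = +12.9 K and ΔS = 35.65 − 34.78 = +0.87 psu (deep − shallow).
−αΔT = -1.935 × 10⁻³; βΔS = 6.351 × 10⁻⁴; sum Δρ/ρ₀ = -1.2999 × 10⁻³.
Δρ/ρ₀ < 0, so Δρ < 0: deeper water is lighter → statically unstable; the column would overturn.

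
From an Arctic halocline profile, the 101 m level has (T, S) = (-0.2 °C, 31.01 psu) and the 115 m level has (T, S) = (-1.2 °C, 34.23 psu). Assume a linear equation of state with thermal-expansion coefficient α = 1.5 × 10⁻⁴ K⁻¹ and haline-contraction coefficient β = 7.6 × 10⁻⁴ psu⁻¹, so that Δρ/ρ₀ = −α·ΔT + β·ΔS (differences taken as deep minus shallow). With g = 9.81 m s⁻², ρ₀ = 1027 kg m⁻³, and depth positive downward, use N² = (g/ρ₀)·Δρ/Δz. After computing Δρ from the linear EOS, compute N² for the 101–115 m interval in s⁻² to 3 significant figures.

1.82 × 10⁻³ s⁻²

ΔT = -1.0 K, ΔS = +3.22 psu (deep − shallow).
Δρ/ρ₀ = −αΔT + βΔS = 1.50 × 10⁻⁴ + 2.4472 × 10⁻³ = 2.5972 × 10⁻³, so Δρ ≈ 2.667 kg m⁻³.
N² = (g/ρ₀)·Δρ/Δz = g·(Δρ/ρ₀)/Δz = 9.81 × 2.5972 × 10⁻³ / 14 = 1.8199 × 10⁻³ s⁻² ≈ 1.82 × 10⁻³ s⁻².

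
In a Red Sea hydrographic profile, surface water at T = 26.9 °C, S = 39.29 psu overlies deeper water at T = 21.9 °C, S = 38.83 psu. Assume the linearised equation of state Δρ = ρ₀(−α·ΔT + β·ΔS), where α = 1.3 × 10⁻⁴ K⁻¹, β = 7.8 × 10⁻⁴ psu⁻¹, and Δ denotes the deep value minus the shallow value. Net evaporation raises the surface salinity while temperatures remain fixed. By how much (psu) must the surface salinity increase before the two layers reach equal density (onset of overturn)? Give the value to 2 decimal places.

Neutral buoyancy requires −α(T_deep − T_surf) + β(S_deep − S_surf′) = 0.
S_surf′ = S_deep − (α/β)·ΔT = 38.83 − (1.3 × 10⁻⁴/7.8 × 10⁻⁴)·(-5.0) = 39.6633 psu.
Increase required: 39.6633 − 39.29 = 0.3733 psu.

0.37 psu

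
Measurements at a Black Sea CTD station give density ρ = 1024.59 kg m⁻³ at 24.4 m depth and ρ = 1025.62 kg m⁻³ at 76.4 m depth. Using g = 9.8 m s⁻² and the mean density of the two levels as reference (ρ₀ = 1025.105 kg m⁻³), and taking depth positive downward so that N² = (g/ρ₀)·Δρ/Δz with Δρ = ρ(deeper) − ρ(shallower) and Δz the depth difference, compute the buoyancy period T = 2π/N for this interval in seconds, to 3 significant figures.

457 s

Δρ = 1025.62 − 1024.59 = 1.03 kg m⁻³ over Δz = 76.4 − 24.4 = 52 m.
N² = (9.8/1025.105) × (1.03/52) = 1.8936 × 10⁻⁴ s⁻².
N = √(1.8936 × 10⁻⁴) = 0.013761 rad s⁻¹, so T = 2π/N = 456.59 s ≈ 457 s.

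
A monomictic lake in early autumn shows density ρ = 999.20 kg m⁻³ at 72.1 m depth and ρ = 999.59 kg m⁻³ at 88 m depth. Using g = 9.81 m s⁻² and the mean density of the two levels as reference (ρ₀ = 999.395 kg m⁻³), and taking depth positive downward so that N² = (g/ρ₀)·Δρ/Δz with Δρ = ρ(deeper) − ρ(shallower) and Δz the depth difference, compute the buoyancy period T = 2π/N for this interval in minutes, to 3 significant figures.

Δρ = 999.59 − 999.20 = 0.39 kg m⁻³ over Δz = 88 − 72.1 = 15.9 m.
N² = (9.81/999.395) × (0.39/15.9) = 2.4077 × 10⁻⁴ s⁻².
N = √(2.4077 × 10⁻⁴) = 0.015517 rad s⁻¹, so T = 2π/N = 404.92 s = 6.7487 min ≈ 6.75 min.

6.75 min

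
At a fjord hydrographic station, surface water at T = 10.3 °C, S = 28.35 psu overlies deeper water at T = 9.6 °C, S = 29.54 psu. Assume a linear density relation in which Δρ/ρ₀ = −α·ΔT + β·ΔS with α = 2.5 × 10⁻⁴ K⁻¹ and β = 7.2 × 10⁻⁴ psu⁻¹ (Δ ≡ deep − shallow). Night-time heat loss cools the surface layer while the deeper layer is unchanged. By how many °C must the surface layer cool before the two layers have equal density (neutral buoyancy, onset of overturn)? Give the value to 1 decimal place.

Neutral buoyancy requires Δρ = 0, i.e. −α(T_deep − T_surf′) + β(S_deep − S_surf) = 0.
T_surf′ = T_deep − (β/α)·ΔS = 9.6 − (7.2 × 10⁻⁴/2.5 × 10⁻⁴)·(+1.19) = 6.173 °C.
Cooling required: 10.3 − (6.173) = 4.127 °C.

4.1 °C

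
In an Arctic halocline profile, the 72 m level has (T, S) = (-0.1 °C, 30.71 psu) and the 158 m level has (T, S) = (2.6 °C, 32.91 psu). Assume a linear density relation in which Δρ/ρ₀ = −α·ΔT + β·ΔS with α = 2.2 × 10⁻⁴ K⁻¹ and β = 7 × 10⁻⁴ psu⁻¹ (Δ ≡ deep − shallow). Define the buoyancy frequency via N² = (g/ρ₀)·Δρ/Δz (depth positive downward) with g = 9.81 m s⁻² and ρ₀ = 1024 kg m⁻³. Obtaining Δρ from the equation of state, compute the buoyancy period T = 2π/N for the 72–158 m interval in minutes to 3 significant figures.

10.1 min

ΔT = +2.7 K, ΔS = +2.20 psu (deep − shallow).
Δρ/ρ₀ = −αΔT + βΔS = -5.94 × 10⁻⁴ + 1.54 × 10⁻³ = 9.46 × 10⁻⁴, so Δρ ≈ 0.9687 kg m⁻³.
N² = (g/ρ₀)·Δρ/Δz = g·(Δρ/ρ₀)/Δz = 9.81 × 9.46 × 10⁻⁴ / 86 = 1.0791 × 10⁻⁴ s⁻².
N = √(1.0791 × 10⁻⁴) = 0.010388 rad s⁻¹ → T = 2π/N = 604.85 s = 10.081 min ≈ 10.1 min.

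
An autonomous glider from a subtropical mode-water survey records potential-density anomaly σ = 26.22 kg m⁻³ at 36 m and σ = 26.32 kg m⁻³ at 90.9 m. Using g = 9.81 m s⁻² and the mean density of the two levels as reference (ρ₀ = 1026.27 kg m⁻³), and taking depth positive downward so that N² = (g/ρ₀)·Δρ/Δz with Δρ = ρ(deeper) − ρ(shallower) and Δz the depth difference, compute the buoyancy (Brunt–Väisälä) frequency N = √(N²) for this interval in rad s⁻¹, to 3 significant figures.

4.17 × 10⁻³ rad s⁻¹

Δρ = 1026.32 − 1026.22 = 0.10 kg m⁻³ over Δz = 90.9 − 36 = 54.9 m.
N² = (9.81/1026.27) × (0.10/54.9) = 1.7411 × 10⁻⁵ s⁻².
N = √(1.7411 × 10⁻⁵) = 4.1726 × 10⁻³ rad s⁻¹ ≈ 4.17 × 10⁻³ rad s⁻¹.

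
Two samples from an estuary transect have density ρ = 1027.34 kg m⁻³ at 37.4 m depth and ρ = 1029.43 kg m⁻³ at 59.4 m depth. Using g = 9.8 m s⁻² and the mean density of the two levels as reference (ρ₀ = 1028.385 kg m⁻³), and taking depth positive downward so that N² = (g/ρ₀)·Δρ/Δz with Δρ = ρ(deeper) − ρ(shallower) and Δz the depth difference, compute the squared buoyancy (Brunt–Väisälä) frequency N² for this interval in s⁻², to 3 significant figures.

Δρ = 1029.43 − 1027.34 = 2.09 kg m⁻³ over Δz = 59.4 − 37.4 = 22 m.
N² = (9.8/1028.385) × (2.09/22) = 9.0530 × 10⁻⁴ s⁻² ≈ 9.05 × 10⁻⁴ s⁻².

9.05 × 10⁻⁴ s⁻²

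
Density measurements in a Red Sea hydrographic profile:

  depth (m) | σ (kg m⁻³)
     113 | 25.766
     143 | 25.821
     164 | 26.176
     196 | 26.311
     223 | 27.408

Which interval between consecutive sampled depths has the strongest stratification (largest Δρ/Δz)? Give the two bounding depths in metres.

196–223 m

Compute the density gradient over each adjacent pair:
  113–143 m: Δρ/Δz = 0.055/30 = 1.8 × 10⁻³ kg m⁻⁴
  143–164 m: Δρ/Δz = 0.355/21 = 0.017 kg m⁻⁴
  164–196 m: Δρ/Δz = 0.135/32 = 4.2 × 10⁻³ kg m⁻⁴
  196–223 m: Δρ/Δz = 1.097/27 = 0.041 kg m⁻⁴
The largest gradient is in the 196–223 m interval — the pycnocline.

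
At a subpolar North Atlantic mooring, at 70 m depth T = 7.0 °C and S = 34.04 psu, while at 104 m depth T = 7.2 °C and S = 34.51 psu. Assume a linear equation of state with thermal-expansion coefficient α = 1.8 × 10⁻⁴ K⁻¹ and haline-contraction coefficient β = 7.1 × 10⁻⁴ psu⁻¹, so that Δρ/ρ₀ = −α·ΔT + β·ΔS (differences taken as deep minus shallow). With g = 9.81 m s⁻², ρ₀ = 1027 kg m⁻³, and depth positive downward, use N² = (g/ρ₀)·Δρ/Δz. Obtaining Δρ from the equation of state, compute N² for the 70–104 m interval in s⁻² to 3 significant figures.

ΔT = +0.2 K, ΔS = +0.47 psu (deep − shallow).
Δρ/ρ₀ = −αΔT + βΔS = -3.60 × 10⁻⁵ + 3.337 × 10⁻⁴ = 2.977 × 10⁻⁴, so Δρ ≈ 0.3057 kg m⁻³.
N² = (g/ρ₀)·Δρ/Δz = g·(Δρ/ρ₀)/Δz = 9.81 × 2.977 × 10⁻⁴ / 34 = 8.5895 × 10⁻⁵ s⁻² ≈ 8.59 × 10⁻⁵ s⁻².

8.59 × 10⁻⁵ s⁻²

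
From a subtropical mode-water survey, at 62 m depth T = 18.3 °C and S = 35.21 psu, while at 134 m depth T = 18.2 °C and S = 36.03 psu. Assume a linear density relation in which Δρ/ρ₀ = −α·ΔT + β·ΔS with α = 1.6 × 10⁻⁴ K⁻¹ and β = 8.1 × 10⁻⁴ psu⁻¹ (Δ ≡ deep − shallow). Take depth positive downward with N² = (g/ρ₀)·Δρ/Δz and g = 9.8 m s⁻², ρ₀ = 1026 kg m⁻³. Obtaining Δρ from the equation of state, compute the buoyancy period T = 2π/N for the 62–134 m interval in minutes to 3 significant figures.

10.9 min

ΔT = -0.1 K, ΔS = +0.82 psu (deep − shallow).
Δρ/ρ₀ = −αΔT + βΔS = 1.60 × 10⁻⁵ + 6.642 × 10⁻⁴ = 6.802 × 10⁻⁴, so Δρ ≈ 0.6979 kg m⁻³.
N² = (g/ρ₀)·Δρ/Δz = g·(Δρ/ρ₀)/Δz = 9.8 × 6.802 × 10⁻⁴ / 72 = 9.2583 × 10⁻⁵ s⁻².
N = √(9.2583 × 10⁻⁵) = 9.6220 × 10⁻³ rad s⁻¹ → T = 2π/N = 653.00 s = 10.883 min ≈ 10.9 min.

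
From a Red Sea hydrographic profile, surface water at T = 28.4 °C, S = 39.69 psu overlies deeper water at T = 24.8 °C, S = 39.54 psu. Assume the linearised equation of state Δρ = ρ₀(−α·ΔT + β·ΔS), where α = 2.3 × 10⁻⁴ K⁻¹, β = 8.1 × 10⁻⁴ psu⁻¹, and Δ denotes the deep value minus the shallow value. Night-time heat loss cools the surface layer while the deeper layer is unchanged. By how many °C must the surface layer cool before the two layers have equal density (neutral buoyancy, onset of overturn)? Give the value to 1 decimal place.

3.1 °C

Neutral buoyancy requires Δρ = 0, i.e. −α(T_deep − T_surf′) + β(S_deep − S_surf) = 0.
T_surf′ = T_deep − (β/α)·ΔS = 24.8 − (8.1 × 10⁻⁴/2.3 × 10⁻⁴)·(-0.15) = 25.328 °C.
Cooling required: 28.4 − (25.328) = 3.072 °C.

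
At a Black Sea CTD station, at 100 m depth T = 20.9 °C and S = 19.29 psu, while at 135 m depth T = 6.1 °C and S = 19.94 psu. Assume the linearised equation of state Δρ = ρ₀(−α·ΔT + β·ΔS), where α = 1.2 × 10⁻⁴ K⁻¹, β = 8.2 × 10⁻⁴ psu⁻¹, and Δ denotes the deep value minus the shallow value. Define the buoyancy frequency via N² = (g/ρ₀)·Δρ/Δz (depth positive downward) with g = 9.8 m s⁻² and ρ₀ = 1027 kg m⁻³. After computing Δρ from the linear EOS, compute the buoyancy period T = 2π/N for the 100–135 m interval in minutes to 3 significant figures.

ΔT = -14.8 K, ΔS = +0.65 psu (deep − shallow).
Δρ/ρ₀ = −αΔT + βΔS = 1.776 × 10⁻³ + 5.33 × 10⁻⁴ = 2.309 × 10⁻³, so Δρ ≈ 2.371 kg m⁻³.
N² = (g/ρ₀)·Δρ/Δz = g·(Δρ/ρ₀)/Δz = 9.8 × 2.309 × 10⁻³ / 35 = 6.4652 × 10⁻⁴ s⁻².
N = √(6.4652 × 10⁻⁴) = 0.025427 rad s⁻¹ → T = 2π/N = 247.11 s = 4.1185 min ≈ 4.12 min.

4.12 min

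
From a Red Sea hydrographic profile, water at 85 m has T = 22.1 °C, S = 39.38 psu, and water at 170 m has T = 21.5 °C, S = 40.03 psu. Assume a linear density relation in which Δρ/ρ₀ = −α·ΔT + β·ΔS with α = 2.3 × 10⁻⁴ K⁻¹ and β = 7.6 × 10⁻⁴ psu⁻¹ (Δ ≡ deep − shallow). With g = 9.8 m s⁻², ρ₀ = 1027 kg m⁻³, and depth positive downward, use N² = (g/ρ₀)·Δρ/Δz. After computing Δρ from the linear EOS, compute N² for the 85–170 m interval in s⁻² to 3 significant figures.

7.29 × 10⁻⁵ s⁻²

ΔT = -0.6 K, ΔS = +0.65 psu (deep − shallow).
Δρ/ρ₀ = −αΔT + βΔS = 1.38 × 10⁻⁴ + 4.94 × 10⁻⁴ = 6.32 × 10⁻⁴, so Δρ ≈ 0.6491 kg m⁻³.
N² = (g/ρ₀)·Δρ/Δz = g·(Δρ/ρ₀)/Δz = 9.8 × 6.32 × 10⁻⁴ / 85 = 7.2866 × 10⁻⁵ s⁻² ≈ 7.29 × 10⁻⁵ s⁻².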